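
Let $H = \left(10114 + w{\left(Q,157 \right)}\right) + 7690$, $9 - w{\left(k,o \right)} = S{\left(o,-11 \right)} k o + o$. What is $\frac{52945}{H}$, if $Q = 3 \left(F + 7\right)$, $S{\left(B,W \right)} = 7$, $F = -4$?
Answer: $\frac{10589}{1553} \approx 6.8184$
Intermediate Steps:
$Q = 9$ ($Q = 3 \left(-4 + 7\right) = 3 \cdot 3 = 9$)
$w{\left(k,o \right)} = 9 - o - 7 k o$ ($w{\left(k,o \right)} = 9 - \left(7 k o + o\right) = 9 - \left(o + 7 k o\right) = 9 - o - 7 k o$)
$H = 7765$ ($H = \left(10114 - \left(148 + 9891\right)\right) + 7690 = \left(10114 - 10039\right) + 7690 = 75 + 7690 = 7765$)
$\frac{52945}{H} = \frac{52945}{7765} = 52945 \cdot \frac{1}{7765} = \frac{10589}{1553}$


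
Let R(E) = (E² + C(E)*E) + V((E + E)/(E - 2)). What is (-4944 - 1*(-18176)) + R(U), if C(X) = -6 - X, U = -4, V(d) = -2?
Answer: 13254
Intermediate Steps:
R(E) = -2 + E² + E*(-6 - E) (R(E) = (E² + (-6 - E)*E) - 2 = (E² + E*(-6 - E)) - 2 = -2 + E² + E*(-6 - E))
(-4944 - 1*(-18176)) + R(U) = (-4944 - 1*(-18176)) + (-2 - 6*(-4)) = (-4944 + 18176) + (-2 + 24) = 13232 + 22 = 13254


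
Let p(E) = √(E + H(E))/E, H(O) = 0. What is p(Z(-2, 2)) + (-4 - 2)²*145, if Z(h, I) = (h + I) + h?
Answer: 5220 - I*√2/2 ≈ 5220.0 - 0.70711*I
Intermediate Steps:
Z(h, I) = I + 2*h (Z(h, I) = (I + h) + h = I + 2*h)
p(E) = E^(-½) (p(E) = √(E + 0)/E = √E/E = E^(-½))
p(Z(-2, 2)) + (-4 - 2)²*145 = (2 + 2*(-2))^(-½) + (-4 - 2)²*145 = (2 - 4)^(-½) + (-6)²*145 = (-2)^(-½) + 36*145 = -I*√2/2 + 5220 = 5220 - I*√2/2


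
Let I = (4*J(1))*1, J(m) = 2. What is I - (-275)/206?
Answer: 1923/206 ≈ 9.3349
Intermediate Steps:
I = 8 (I = (4*2)*1 = 8*1 = 8)
I - (-275)/206 = 8 - (-275)/206 = 8 - 1*(-275/206) = 8 + 275/206 = 1923/206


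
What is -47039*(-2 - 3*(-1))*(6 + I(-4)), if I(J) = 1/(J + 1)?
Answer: -799663/3 ≈ -2.6655e+5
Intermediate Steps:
I(J) = 1/(1 + J)
-47039*(-2 - 3*(-1))*(6 + I(-4)) = -47039*(-2 - 3*(-1))*(6 + 1/(1 - 4)) = -47039*(-2 + 3)*(6 + 1/(-3)) = -47039*(6 - ⅓) = -47039*17/3 = -799663/3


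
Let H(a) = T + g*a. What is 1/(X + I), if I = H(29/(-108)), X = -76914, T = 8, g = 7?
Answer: -108/8306051 ≈ -1.3003e-5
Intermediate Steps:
H(a) = 8 + 7*a
I = 661/108 (I = 8 + 7*(29/(-108)) = 8 + 7*(29*(-1/108)) = 8 + 7*(-29/108) = 8 - 203/108 = 661/108 ≈ 6.1204)
1/(X + I) = 1/(-76914 + 661/108) = 1/(-8306051/108) = -108/8306051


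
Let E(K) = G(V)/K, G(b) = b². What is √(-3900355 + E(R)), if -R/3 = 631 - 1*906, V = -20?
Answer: I*√4247486067/33 ≈ 1974.9*I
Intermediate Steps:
R = 825 (R = -3*(631 - 1*906) = -3*(631 - 906) = -3*(-275) = 825)
E(K) = 400/K (E(K) = (-20)²/K = 400/K)
√(-3900355 + E(R)) = √(-3900355 + 400/825) = √(-3900355 + 400*(1/825)) = √(-3900355 + 16/33) = √(-128711699/33) = I*√4247486067/33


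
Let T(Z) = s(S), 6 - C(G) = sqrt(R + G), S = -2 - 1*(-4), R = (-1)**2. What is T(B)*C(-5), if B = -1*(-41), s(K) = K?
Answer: 12 - 4*I ≈ 12.0 - 4.0*I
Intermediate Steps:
R = 1
S = 2 (S = -2 + 4 = 2)
C(G) = 6 - sqrt(1 + G)
B = 41
T(Z) = 2
T(B)*C(-5) = 2*(6 - sqrt(1 - 5)) = 2*(6 - sqrt(-4)) = 2*(6 - 2*I) = 12 - 4*I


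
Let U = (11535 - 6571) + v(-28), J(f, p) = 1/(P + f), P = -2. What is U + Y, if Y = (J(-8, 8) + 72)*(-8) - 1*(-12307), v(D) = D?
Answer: 83339/5 ≈ 16668.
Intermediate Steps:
J(f, p) = 1/(-2 + f)
Y = 58659/5 (Y = (1/(-2 - 8) + 72)*(-8) - 1*(-12307) = (1/(-10) + 72)*(-8) + 12307 = (-1/10 + 72)*(-8) + 12307 = (719/10)*(-8) + 12307 = -2876/5 + 12307 = 58659/5 ≈ 11732.)
U = 4936 (U = (11535 - 6571) - 28 = 4964 - 28 = 4936)
U + Y = 4936 + 58659/5 = 83339/5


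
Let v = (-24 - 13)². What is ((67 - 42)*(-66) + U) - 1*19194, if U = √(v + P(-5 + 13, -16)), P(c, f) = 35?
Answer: -20844 + 6*√39 ≈ -20807.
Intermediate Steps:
v = 1369 (v = (-37)² = 1369)
U = 6*√39 (U = √(1369 + 35) = √1404 = 6*√39 ≈ 37.470)
((67 - 42)*(-66) + U) - 1*19194 = ((67 - 42)*(-66) + 6*√39) - 1*19194 = (25*(-66) + 6*√39) - 19194 = (-1650 + 6*√39) - 19194 = -20844 + 6*√39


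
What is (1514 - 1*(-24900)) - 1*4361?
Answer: 22053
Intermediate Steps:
(1514 - 1*(-24900)) - 1*4361 = (1514 + 24900) - 4361 = 26414 - 4361 = 22053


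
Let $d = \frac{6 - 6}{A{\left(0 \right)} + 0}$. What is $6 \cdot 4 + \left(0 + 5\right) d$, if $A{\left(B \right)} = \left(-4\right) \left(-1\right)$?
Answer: $24$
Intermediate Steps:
$A{\left(B \right)} = 4$
$d = 0$ ($d = \frac{6 - 6}{4 + 0} = \frac{0}{4} = 0 \cdot \frac{1}{4} = 0$)
$6 \cdot 4 + \left(0 + 5\right) d = 6 \cdot 4 + \left(0 + 5\right) 0 = 24 + 5 \cdot 0 = 24 + 0 = 24$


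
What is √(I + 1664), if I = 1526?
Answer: √3190 ≈ 56.480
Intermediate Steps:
√(I + 1664) = √(1526 + 1664) = √3190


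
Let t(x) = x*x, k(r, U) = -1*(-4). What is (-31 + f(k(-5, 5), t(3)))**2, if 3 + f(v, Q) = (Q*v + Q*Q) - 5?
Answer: 6084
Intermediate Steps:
k(r, U) = 4
t(x) = x**2
f(v, Q) = -8 + Q**2 + Q*v (f(v, Q) = -3 + ((Q*v + Q*Q) - 5) = -3 + ((Q*v + Q**2) - 5) = -3 + ((Q**2 + Q*v) - 5) = -3 + (-5 + Q**2 + Q*v) = -8 + Q**2 + Q*v)
(-31 + f(k(-5, 5), t(3)))**2 = (-31 + (-8 + (3**2)**2 + 3**2*4))**2 = (-31 + (-8 + 9**2 + 9*4))**2 = (-31 + (-8 + 81 + 36))**2 = (-31 + 109)**2 = 78**2 = 6084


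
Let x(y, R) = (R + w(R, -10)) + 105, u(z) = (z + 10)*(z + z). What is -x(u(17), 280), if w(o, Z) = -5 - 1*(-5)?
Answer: -385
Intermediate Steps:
w(o, Z) = 0 (w(o, Z) = -5 + 5 = 0)
u(z) = 2*z*(10 + z) (u(z) = (10 + z)*(2*z) = 2*z*(10 + z))
x(y, R) = 105 + R (x(y, R) = (R + 0) + 105 = R + 105 = 105 + R)
-x(u(17), 280) = -(105 + 280) = -1*385 = -385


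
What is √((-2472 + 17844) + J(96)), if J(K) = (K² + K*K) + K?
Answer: 10*√339 ≈ 184.12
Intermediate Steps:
J(K) = K + 2*K² (J(K) = (K² + K²) + K = 2*K² + K = K + 2*K²)
√((-2472 + 17844) + J(96)) = √((-2472 + 17844) + 96*(1 + 2*96)) = √(15372 + 96*(1 + 192)) = √(15372 + 96*193) = √(15372 + 18528) = √33900 = 10*√339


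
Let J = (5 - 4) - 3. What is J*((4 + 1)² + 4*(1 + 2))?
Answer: -74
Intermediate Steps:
J = -2 (J = 1 - 3 = -2)
J*((4 + 1)² + 4*(1 + 2)) = -2*((4 + 1)² + 4*(1 + 2)) = -2*(5² + 4*3) = -2*(25 + 12) = -2*37 = -74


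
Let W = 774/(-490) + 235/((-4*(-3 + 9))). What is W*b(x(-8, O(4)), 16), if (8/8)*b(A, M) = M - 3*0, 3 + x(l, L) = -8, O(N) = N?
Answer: -133726/735 ≈ -181.94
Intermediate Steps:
x(l, L) = -11 (x(l, L) = -3 - 8 = -11)
b(A, M) = M (b(A, M) = M - 3*0 = M + 0 = M)
W = -66863/5880 (W = 774*(-1/490) + 235/((-4*6)) = -387/245 + 235/(-24) = -387/245 + 235*(-1/24) = -387/245 - 235/24 = -66863/5880 ≈ -11.371)
W*b(x(-8, O(4)), 16) = -66863/5880*16 = -133726/735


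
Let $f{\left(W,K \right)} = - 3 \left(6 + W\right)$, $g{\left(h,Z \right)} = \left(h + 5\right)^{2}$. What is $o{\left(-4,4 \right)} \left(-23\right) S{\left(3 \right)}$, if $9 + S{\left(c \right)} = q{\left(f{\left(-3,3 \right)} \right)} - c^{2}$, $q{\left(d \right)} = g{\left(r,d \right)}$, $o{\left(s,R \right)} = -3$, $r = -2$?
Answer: $-621$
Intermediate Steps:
$g{\left(h,Z \right)} = \left(5 + h\right)^{2}$
$f{\left(W,K \right)} = -18 - 3 W$
$q{\left(d \right)} = 9$ ($q{\left(d \right)} = \left(5 - 2\right)^{2} = 3^{2} = 9$)
$S{\left(c \right)} = - c^{2}$ ($S{\left(c \right)} = -9 - \left(-9 + c^{2}\right) = - c^{2}$)
$o{\left(-4,4 \right)} \left(-23\right) S{\left(3 \right)} = \left(-3\right) \left(-23\right) \left(- 3^{2}\right) = 69 \left(\left(-1\right) 9\right) = 69 \left(-9\right) = -621$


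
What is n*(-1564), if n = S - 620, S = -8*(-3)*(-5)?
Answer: 1157360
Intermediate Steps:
S = -120 (S = 24*(-5) = -120)
n = -740 (n = -120 - 620 = -740)
n*(-1564) = -740*(-1564) = 1157360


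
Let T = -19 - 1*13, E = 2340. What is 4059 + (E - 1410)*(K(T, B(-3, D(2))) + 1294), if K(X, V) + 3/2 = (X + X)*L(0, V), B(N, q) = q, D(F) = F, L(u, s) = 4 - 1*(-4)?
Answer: 729924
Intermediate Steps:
L(u, s) = 8 (L(u, s) = 4 + 4 = 8)
T = -32 (T = -19 - 13 = -32)
K(X, V) = -3/2 + 16*X (K(X, V) = -3/2 + (X + X)*8 = -3/2 + (2*X)*8 = -3/2 + 16*X)
4059 + (E - 1410)*(K(T, B(-3, D(2))) + 1294) = 4059 + (2340 - 1410)*((-3/2 + 16*(-32)) + 1294) = 4059 + 930*((-3/2 - 512) + 1294) = 4059 + 930*(-1027/2 + 1294) = 4059 + 930*(1561/2) = 4059 + 725865 = 729924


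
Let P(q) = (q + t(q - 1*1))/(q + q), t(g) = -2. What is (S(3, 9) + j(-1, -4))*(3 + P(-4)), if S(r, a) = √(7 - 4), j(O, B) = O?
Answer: -15/4 + 15*√3/4 ≈ 2.7452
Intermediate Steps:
S(r, a) = √3
P(q) = (-2 + q)/(2*q) (P(q) = (q - 2)/(q + q) = (-2 + q)/((2*q)) = (-2 + q)*(1/(2*q)) = (-2 + q)/(2*q))
(S(3, 9) + j(-1, -4))*(3 + P(-4)) = (√3 - 1)*(3 + (½)*(-2 - 4)/(-4)) = (-1 + √3)*(3 + (½)*(-¼)*(-6)) = (-1 + √3)*(3 + ¾) = (-1 + √3)*(15/4) = -15/4 + 15*√3/4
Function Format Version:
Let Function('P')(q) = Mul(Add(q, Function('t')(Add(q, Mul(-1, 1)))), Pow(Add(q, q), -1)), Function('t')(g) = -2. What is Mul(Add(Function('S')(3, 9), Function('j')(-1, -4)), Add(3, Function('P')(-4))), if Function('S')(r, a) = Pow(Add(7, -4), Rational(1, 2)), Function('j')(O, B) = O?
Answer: Add(Rational(-15, 4), Mul(Rational(15, 4), Pow(3, Rational(1, 2)))) ≈ 2.7452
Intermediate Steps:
Function('S')(r, a) = Pow(3, Rational(1, 2))
Function('P')(q) = Mul(Rational(1, 2), Pow(q, -1), Add(-2, q)) (Function('P')(q) = Mul(Add(q, -2), Pow(Add(q, q), -1)) = Mul(Add(-2, q), Pow(Mul(2, q), -1)) = Mul(Add(-2, q), Mul(Rational(1, 2), Pow(q, -1))) = Mul(Rational(1, 2), Pow(q, -1), Add(-2, q)))
Mul(Add(Function('S')(3, 9), Function('j')(-1, -4)), Add(3, Function('P')(-4))) = Mul(Add(Pow(3, Rational(1, 2)), -1), Add(3, Mul(Rational(1, 2), Pow(-4, -1), Add(-2, -4)))) = Mul(Add(-1, Pow(3, Rational(1, 2))), Add(3, Mul(Rational(1, 2), Rational(-1, 4), -6))) = Mul(Add(-1, Pow(3, Rational(1, 2))), Add(3, Rational(3, 4))) = Mul(Add(-1, Pow(3, Rational(1, 2))), Rational(15, 4)) = Add(Rational(-15, 4), Mul(Rational(15, 4), Pow(3, Rational(1, 2))))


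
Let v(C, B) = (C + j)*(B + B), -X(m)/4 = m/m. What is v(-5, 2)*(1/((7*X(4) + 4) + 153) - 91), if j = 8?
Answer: -46952/43 ≈ -1091.9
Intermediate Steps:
X(m) = -4 (X(m) = -4*m/m = -4*1 = -4)
v(C, B) = 2*B*(8 + C) (v(C, B) = (C + 8)*(B + B) = (8 + C)*(2*B) = 2*B*(8 + C))
v(-5, 2)*(1/((7*X(4) + 4) + 153) - 91) = (2*2*(8 - 5))*(1/((7*(-4) + 4) + 153) - 91) = (2*2*3)*(1/((-28 + 4) + 153) - 91) = 12*(1/(-24 + 153) - 91) = 12*(1/129 - 91) = 12*(-11738/129) = -46952/43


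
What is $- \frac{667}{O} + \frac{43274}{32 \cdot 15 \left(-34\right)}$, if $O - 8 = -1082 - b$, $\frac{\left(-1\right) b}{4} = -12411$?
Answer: $- \frac{181990441}{68976480} \approx -2.6384$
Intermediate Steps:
$b = 49644$ ($b = \left(-4\right) \left(-12411\right) = 49644$)
$O = -50718$ ($O = 8 - 50726 = -50718$)
$- \frac{667}{O} + \frac{43274}{32 \cdot 15 \left(-34\right)} = - \frac{667}{-50718} + \frac{43274}{32 \cdot 15 \left(-34\right)} = \left(-667\right) \left(- \frac{1}{50718}\right) + \frac{43274}{480 \left(-34\right)} = \frac{667}{50718} + \frac{43274}{-16320} = \frac{667}{50718} + 43274 \left(- \frac{1}{16320}\right) = \frac{667}{50718} - \frac{21637}{8160} = - \frac{181990441}{68976480}$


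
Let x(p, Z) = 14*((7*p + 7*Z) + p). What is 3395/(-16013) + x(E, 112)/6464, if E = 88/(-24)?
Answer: 27607013/19407756 ≈ 1.4225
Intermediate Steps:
E = -11/3 (E = 88*(-1/24) = -11/3 ≈ -3.6667)
x(p, Z) = 98*Z + 112*p (x(p, Z) = 14*((7*Z + 7*p) + p) = 14*(7*Z + 8*p) = 98*Z + 112*p)
3395/(-16013) + x(E, 112)/6464 = 3395/(-16013) + (98*112 + 112*(-11/3))/6464 = 3395*(-1/16013) + (10976 - 1232/3)*(1/6464) = -3395/16013 + (31696/3)*(1/6464) = -3395/16013 + 1981/1212 = 27607013/19407756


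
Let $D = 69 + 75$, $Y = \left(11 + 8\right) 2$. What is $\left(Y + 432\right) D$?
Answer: $67680$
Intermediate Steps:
$Y = 38$ ($Y = 19 \cdot 2 = 38$)
$D = 144$
$\left(Y + 432\right) D = \left(38 + 432\right) 144 = 470 \cdot 144 = 67680$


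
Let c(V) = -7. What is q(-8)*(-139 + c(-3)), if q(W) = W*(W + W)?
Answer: -18688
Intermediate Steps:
q(W) = 2*W² (q(W) = W*(2*W) = 2*W²)
q(-8)*(-139 + c(-3)) = (2*(-8)²)*(-139 - 7) = (2*64)*(-146) = 128*(-146) = -18688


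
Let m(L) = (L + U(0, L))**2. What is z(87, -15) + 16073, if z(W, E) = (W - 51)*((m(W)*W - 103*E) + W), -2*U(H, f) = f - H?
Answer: 6001352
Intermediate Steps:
U(H, f) = H/2 - f/2 (U(H, f) = -(f - H)/2 = H/2 - f/2)
m(L) = L**2/4 (m(L) = (L + ((1/2)*0 - L/2))**2 = (L + (0 - L/2))**2 = (L - L/2)**2 = (L/2)**2 = L**2/4)
z(W, E) = (-51 + W)*(W - 103*E + W**3/4) (z(W, E) = (W - 51)*(((W**2/4)*W - 103*E) + W) = (-51 + W)*((W**3/4 - 103*E) + W) = (-51 + W)*((-103*E + W**3/4) + W) = (-51 + W)*(W - 103*E + W**3/4))
z(87, -15) + 16073 = (87**2 - 51*87 + 5253*(-15) - 51/4*87**3 + (1/4)*87**4 - 103*(-15)*87) + 16073 = (7569 - 4437 - 78795 - 51/4*658503 + (1/4)*57289761 + 134415) + 16073 = (7569 - 4437 - 78795 - 33583653/4 + 57289761/4 + 134415) + 16073 = 5985279 + 16073 = 6001352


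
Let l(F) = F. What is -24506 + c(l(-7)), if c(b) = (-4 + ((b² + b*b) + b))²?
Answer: -16937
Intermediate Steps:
c(b) = (-4 + b + 2*b²)² (c(b) = (-4 + ((b² + b²) + b))² = (-4 + (2*b² + b))² = (-4 + (b + 2*b²))² = (-4 + b + 2*b²)²)
-24506 + c(l(-7)) = -24506 + (-4 - 7 + 2*(-7)²)² = -24506 + (-4 - 7 + 2*49)² = -24506 + (-4 - 7 + 98)² = -24506 + 87² = -24506 + 7569 = -16937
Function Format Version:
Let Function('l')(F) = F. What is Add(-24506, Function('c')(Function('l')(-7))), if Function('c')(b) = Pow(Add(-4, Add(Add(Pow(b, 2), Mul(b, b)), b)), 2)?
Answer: -16937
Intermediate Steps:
Function('c')(b) = Pow(Add(-4, b, Mul(2, Pow(b, 2))), 2) (Function('c')(b) = Pow(Add(-4, Add(Add(Pow(b, 2), Pow(b, 2)), b)), 2) = Pow(Add(-4, Add(Mul(2, Pow(b, 2)), b)), 2) = Pow(Add(-4, Add(b, Mul(2, Pow(b, 2)))), 2) = Pow(Add(-4, b, Mul(2, Pow(b, 2))), 2))
Add(-24506, Function('c')(Function('l')(-7))) = Add(-24506, Pow(Add(-4, -7, Mul(2, Pow(-7, 2))), 2)) = Add(-24506, Pow(Add(-4, -7, Mul(2, 49)), 2)) = Add(-24506, Pow(Add(-4, -7, 98), 2)) = Add(-24506, Pow(87, 2)) = Add(-24506, 7569) = -16937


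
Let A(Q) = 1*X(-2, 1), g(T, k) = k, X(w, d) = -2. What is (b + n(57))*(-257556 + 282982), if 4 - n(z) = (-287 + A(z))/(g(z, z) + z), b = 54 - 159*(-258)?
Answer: 59540178617/57 ≈ 1.0446e+9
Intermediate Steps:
b = 41076 (b = 54 + 41022 = 41076)
A(Q) = -2 (A(Q) = 1*(-2) = -2)
n(z) = 4 + 289/(2*z) (n(z) = 4 - (-287 - 2)/(z + z) = 4 - (-289)/(2*z) = 4 + 289/(2*z))
(b + n(57))*(-257556 + 282982) = (41076 + (4 + (289/2)/57))*(-257556 + 282982) = (41076 + (4 + (289/2)*(1/57)))*25426 = (41076 + (4 + 289/114))*25426 = (41076 + 745/114)*25426 = (4683409/114)*25426 = 59540178617/57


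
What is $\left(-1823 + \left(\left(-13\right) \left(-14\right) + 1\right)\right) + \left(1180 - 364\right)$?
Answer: $-824$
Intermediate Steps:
$\left(-1823 + \left(\left(-13\right) \left(-14\right) + 1\right)\right) + \left(1180 - 364\right) = \left(-1823 + \left(182 + 1\right)\right) + 816 = \left(-1823 + 183\right) + 816 = -1640 + 816 = -824$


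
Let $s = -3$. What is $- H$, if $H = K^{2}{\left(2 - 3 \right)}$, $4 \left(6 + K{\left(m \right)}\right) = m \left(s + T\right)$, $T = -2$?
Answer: $- \frac{361}{16} \approx -22.563$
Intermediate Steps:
$K{\left(m \right)} = -6 - \frac{5 m}{4}$ ($K{\left(m \right)} = -6 + \frac{m \left(-3 - 2\right)}{4} = -6 + \frac{m \left(-5\right)}{4} = -6 + \frac{\left(-5\right) m}{4} = -6 - \frac{5 m}{4}$)
$H = \frac{361}{16}$ ($H = \left(-6 - \frac{5 \left(2 - 3\right)}{4}\right)^{2} = \left(-6 - - \frac{5}{4}\right)^{2} = \left(-6 + \frac{5}{4}\right)^{2} = \left(- \frac{19}{4}\right)^{2} = \frac{361}{16} \approx 22.563$)
$- H = \left(-1\right) \frac{361}{16} = - \frac{361}{16}$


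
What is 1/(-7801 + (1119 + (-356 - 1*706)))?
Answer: -1/7744 ≈ -0.00012913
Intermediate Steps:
1/(-7801 + (1119 + (-356 - 1*706))) = 1/(-7801 + (1119 + (-356 - 706))) = 1/(-7801 + (1119 - 1062)) = 1/(-7801 + 57) = 1/(-7744) = -1/7744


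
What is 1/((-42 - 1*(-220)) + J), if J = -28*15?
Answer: -1/242 ≈ -0.0041322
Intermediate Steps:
J = -420
1/((-42 - 1*(-220)) + J) = 1/((-42 - 1*(-220)) - 420) = 1/((-42 + 220) - 420) = 1/(178 - 420) = 1/(-242) = -1/242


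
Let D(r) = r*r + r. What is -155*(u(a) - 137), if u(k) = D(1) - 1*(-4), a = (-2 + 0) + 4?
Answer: 20305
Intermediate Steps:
a = 2 (a = -2 + 4 = 2)
D(r) = r + r**2 (D(r) = r**2 + r = r + r**2)
u(k) = 6 (u(k) = 1*(1 + 1) - 1*(-4) = 1*2 + 4 = 2 + 4 = 6)
-155*(u(a) - 137) = -155*(6 - 137) = -155*(-131) = 20305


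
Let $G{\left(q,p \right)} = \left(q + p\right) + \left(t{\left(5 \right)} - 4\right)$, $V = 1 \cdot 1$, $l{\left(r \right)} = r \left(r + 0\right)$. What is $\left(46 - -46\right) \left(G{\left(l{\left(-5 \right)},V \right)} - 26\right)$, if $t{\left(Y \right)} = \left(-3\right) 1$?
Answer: $-644$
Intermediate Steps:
$l{\left(r \right)} = r^{2}$ ($l{\left(r \right)} = r r = r^{2}$)
$t{\left(Y \right)} = -3$
$V = 1$
$G{\left(q,p \right)} = -7 + p + q$ ($G{\left(q,p \right)} = \left(q + p\right) - 7 = \left(p + q\right) - 7 = -7 + p + q$)
$\left(46 - -46\right) \left(G{\left(l{\left(-5 \right)},V \right)} - 26\right) = \left(46 - -46\right) \left(\left(-7 + 1 + \left(-5\right)^{2}\right) - 26\right) = \left(46 + 46\right) \left(\left(-7 + 1 + 25\right) - 26\right) = 92 \left(19 - 26\right) = 92 \left(-7\right) = -644$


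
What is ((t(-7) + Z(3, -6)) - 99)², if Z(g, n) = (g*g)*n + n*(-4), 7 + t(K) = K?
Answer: 20449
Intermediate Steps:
t(K) = -7 + K
Z(g, n) = -4*n + n*g² (Z(g, n) = g²*n - 4*n = n*g² - 4*n = -4*n + n*g²)
((t(-7) + Z(3, -6)) - 99)² = (((-7 - 7) - 6*(-4 + 3²)) - 99)² = ((-14 - 6*(-4 + 9)) - 99)² = ((-14 - 6*5) - 99)² = ((-14 - 30) - 99)² = (-44 - 99)² = (-143)² = 20449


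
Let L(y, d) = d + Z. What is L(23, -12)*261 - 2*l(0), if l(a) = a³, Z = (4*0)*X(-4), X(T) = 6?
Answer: -3132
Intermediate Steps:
Z = 0 (Z = (4*0)*6 = 0*6 = 0)
L(y, d) = d (L(y, d) = d + 0 = d)
L(23, -12)*261 - 2*l(0) = -12*261 - 2*0³ = -3132 - 2*0 = -3132 + 0 = -3132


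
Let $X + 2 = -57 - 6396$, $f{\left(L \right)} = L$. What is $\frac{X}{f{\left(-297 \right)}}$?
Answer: $\frac{6455}{297} \approx 21.734$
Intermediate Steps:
$X = -6455$ ($X = -2 - 6453 = -6455$)
$\frac{X}{f{\left(-297 \right)}} = - \frac{6455}{-297} = \left(-6455\right) \left(- \frac{1}{297}\right) = \frac{6455}{297}$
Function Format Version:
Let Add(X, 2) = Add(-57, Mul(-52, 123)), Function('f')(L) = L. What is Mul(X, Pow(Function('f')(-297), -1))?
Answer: Rational(6455, 297) ≈ 21.734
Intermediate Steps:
X = -6455 (X = Add(-2, Add(-57, Mul(-52, 123))) = Add(-2, Add(-57, -6396)) = Add(-2, -6453) = -6455)
Mul(X, Pow(Function('f')(-297), -1)) = Mul(-6455, Pow(-297, -1)) = Mul(-6455, Rational(-1, 297)) = Rational(6455, 297)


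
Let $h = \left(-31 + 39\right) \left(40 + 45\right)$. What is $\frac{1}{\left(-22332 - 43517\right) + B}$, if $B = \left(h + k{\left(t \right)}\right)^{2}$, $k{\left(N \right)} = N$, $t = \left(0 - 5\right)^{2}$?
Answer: $\frac{1}{431176} \approx 2.3192 \cdot 10^{-6}$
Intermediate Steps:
$t = 25$ ($t = \left(-5\right)^{2} = 25$)
$h = 680$ ($h = 8 \cdot 85 = 680$)
$B = 497025$ ($B = \left(680 + 25\right)^{2} = 705^{2} = 497025$)
$\frac{1}{\left(-22332 - 43517\right) + B} = \frac{1}{\left(-22332 - 43517\right) + 497025} = \frac{1}{-65849 + 497025} = \frac{1}{431176}$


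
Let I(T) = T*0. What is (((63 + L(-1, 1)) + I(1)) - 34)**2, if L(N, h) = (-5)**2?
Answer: 2916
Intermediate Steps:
L(N, h) = 25
I(T) = 0
(((63 + L(-1, 1)) + I(1)) - 34)**2 = (((63 + 25) + 0) - 34)**2 = ((88 + 0) - 34)**2 = (88 - 34)**2 = 54**2 = 2916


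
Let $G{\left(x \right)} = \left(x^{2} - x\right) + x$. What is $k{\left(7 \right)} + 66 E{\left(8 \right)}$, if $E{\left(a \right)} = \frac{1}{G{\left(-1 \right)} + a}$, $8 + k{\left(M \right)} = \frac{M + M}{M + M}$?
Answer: $\frac{1}{3} \approx 0.33333$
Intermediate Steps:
$G{\left(x \right)} = x^{2}$
$k{\left(M \right)} = -7$ ($k{\left(M \right)} = -8 + \frac{M + M}{M + M} = -8 + \frac{2 M}{2 M} = -8 + 2 M \frac{1}{2 M} = -8 + 1 = -7$)
$E{\left(a \right)} = \frac{1}{1 + a}$ ($E{\left(a \right)} = \frac{1}{\left(-1\right)^{2} + a} = \frac{1}{1 + a}$)
$k{\left(7 \right)} + 66 E{\left(8 \right)} = -7 + \frac{66}{1 + 8} = -7 + \frac{66}{9} = -7 + 66 \cdot \frac{1}{9} = -7 + \frac{22}{3} = \frac{1}{3}$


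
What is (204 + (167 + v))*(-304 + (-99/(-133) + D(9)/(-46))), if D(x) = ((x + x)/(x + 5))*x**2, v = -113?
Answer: -241122801/3059 ≈ -78824.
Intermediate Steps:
D(x) = 2*x**3/(5 + x) (D(x) = ((2*x)/(5 + x))*x**2 = (2*x/(5 + x))*x**2 = 2*x**3/(5 + x))
(204 + (167 + v))*(-304 + (-99/(-133) + D(9)/(-46))) = (204 + (167 - 113))*(-304 + (-99/(-133) + (2*9**3/(5 + 9))/(-46))) = (204 + 54)*(-304 + (-99*(-1/133) + (2*729/14)*(-1/46))) = 258*(-304 + (99/133 + (2*729*(1/14))*(-1/46))) = 258*(-304 + (99/133 + (729/7)*(-1/46))) = 258*(-304 + (99/133 - 729/322)) = 258*(-304 - 9297/6118) = 258*(-1869169/6118) = -241122801/3059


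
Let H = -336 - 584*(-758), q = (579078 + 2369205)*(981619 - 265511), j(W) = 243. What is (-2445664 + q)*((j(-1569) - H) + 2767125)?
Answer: 4908808898963600800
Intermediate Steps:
q = 2111289042564 (q = 2948283*716108 = 2111289042564)
H = 442336 (H = -336 + 442672 = 442336)
(-2445664 + q)*((j(-1569) - H) + 2767125) = (-2445664 + 2111289042564)*((243 - 1*442336) + 2767125) = 2111286596900*((243 - 442336) + 2767125) = 2111286596900*(-442093 + 2767125) = 2111286596900*2325032 = 4908808898963600800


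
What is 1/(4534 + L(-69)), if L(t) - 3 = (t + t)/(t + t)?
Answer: 1/4538 ≈ 0.00022036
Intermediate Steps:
L(t) = 4 (L(t) = 3 + (t + t)/(t + t) = 3 + (2*t)/((2*t)) = 3 + (2*t)*(1/(2*t)) = 3 + 1 = 4)
1/(4534 + L(-69)) = 1/(4534 + 4) = 1/4538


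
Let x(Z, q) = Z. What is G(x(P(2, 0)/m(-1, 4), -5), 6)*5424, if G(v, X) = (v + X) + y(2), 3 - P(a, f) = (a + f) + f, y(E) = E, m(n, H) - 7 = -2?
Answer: 222384/5 ≈ 44477.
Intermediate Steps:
m(n, H) = 5 (m(n, H) = 7 - 2 = 5)
P(a, f) = 3 - a - 2*f (P(a, f) = 3 - ((a + f) + f) = 3 - (a + 2*f) = 3 + (-a - 2*f) = 3 - a - 2*f)
G(v, X) = 2 + X + v (G(v, X) = (v + X) + 2 = (X + v) + 2 = 2 + X + v)
G(x(P(2, 0)/m(-1, 4), -5), 6)*5424 = (2 + 6 + (3 - 1*2 - 2*0)/5)*5424 = (2 + 6 + (3 - 2 + 0)*(⅕))*5424 = (2 + 6 + 1*(⅕))*5424 = (2 + 6 + ⅕)*5424 = (41/5)*5424 = 222384/5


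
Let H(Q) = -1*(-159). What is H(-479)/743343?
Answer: 53/247781 ≈ 0.00021390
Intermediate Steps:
H(Q) = 159
H(-479)/743343 = 159/743343 = 159*(1/743343) = 53/247781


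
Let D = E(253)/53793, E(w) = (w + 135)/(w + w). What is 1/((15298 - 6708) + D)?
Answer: 13609629/116906713304 ≈ 0.00011641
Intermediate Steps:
E(w) = (135 + w)/(2*w) (E(w) = (135 + w)/((2*w)) = (135 + w)*(1/(2*w)) = (135 + w)/(2*w))
D = 194/13609629 (D = ((½)*(135 + 253)/253)/53793 = ((½)*(1/253)*388)*(1/53793) = (194/253)*(1/53793) = 194/13609629 ≈ 1.4255e-5)
1/((15298 - 6708) + D) = 1/((15298 - 6708) + 194/13609629) = 1/(8590 + 194/13609629) = 1/(116906713304/13609629) = 13609629/116906713304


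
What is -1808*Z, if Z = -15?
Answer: 27120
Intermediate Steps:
-1808*Z = -1808*(-15) = 27120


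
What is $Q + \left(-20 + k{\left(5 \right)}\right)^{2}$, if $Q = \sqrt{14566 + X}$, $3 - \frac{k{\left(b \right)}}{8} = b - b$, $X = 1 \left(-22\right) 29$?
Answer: $16 + 2 \sqrt{3482} \approx 134.02$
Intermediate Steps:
$X = -638$ ($X = \left(-22\right) 29 = -638$)
$k{\left(b \right)} = 24$ ($k{\left(b \right)} = 24 - 8 \left(b - b\right) = 24 - 0 = 24 + 0 = 24$)
$Q = 2 \sqrt{3482}$ ($Q = \sqrt{14566 - 638} = \sqrt{13928} = 2 \sqrt{3482} \approx 118.02$)
$Q + \left(-20 + k{\left(5 \right)}\right)^{2} = 2 \sqrt{3482} + \left(-20 + 24\right)^{2} = 2 \sqrt{3482} + 4^{2} = 2 \sqrt{3482} + 16 = 16 + 2 \sqrt{3482}$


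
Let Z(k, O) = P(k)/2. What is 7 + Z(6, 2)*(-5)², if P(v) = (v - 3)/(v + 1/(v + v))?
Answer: 961/73 ≈ 13.164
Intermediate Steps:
P(v) = (-3 + v)/(v + 1/(2*v))
Z(k, O) = k*(-3 + k)/(1 + 2*k²) (Z(k, O) = (2*k*(-3 + k)/(1 + 2*k²))/2 = (2*k*(-3 + k)/(1 + 2*k²))*(½) = k*(-3 + k)/(1 + 2*k²))
7 + Z(6, 2)*(-5)² = 7 + (6*(-3 + 6)/(1 + 2*6²))*(-5)² = 7 + (6*3/(1 + 2*36))*25 = 7 + (6*3/(1 + 72))*25 = 7 + (6*3/73)*25 = 7 + (6*(1/73)*3)*25 = 7 + (18/73)*25 = 7 + 450/73 = 961/73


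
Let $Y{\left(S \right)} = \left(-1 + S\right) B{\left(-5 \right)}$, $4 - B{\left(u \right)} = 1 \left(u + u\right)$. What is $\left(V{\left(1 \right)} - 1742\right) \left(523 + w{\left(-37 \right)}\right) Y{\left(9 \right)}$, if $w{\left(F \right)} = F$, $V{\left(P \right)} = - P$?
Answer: $-94874976$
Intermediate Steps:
$B{\left(u \right)} = 4 - 2 u$ ($B{\left(u \right)} = 4 - 1 \left(u + u\right) = 4 - 1 \cdot 2 u = 4 - 2 u$)
$Y{\left(S \right)} = -14 + 14 S$ ($Y{\left(S \right)} = \left(-1 + S\right) \left(4 - -10\right) = \left(-1 + S\right) \left(4 + 10\right) = \left(-1 + S\right) 14 = -14 + 14 S$)
$\left(V{\left(1 \right)} - 1742\right) \left(523 + w{\left(-37 \right)}\right) Y{\left(9 \right)} = \left(\left(-1\right) 1 - 1742\right) \left(523 - 37\right) \left(-14 + 14 \cdot 9\right) = \left(-1 - 1742\right) 486 \left(-14 + 126\right) = \left(-1743\right) 486 \cdot 112 = \left(-847098\right) 112 = -94874976$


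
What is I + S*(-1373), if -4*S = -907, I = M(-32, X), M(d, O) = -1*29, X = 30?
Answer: -1245427/4 ≈ -3.1136e+5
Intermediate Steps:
M(d, O) = -29
I = -29
S = 907/4 (S = -¼*(-907) = 907/4 ≈ 226.75)
I + S*(-1373) = -29 + (907/4)*(-1373) = -29 - 1245311/4 = -1245427/4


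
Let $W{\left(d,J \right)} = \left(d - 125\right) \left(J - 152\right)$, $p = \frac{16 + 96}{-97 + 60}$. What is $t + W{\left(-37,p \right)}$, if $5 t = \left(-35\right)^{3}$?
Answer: $\frac{611957}{37} \approx 16539.0$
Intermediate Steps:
$p = - \frac{112}{37}$ ($p = \frac{112}{-37} = 112 \left(- \frac{1}{37}\right) = - \frac{112}{37} \approx -3.027$)
$W{\left(d,J \right)} = \left(-152 + J\right) \left(-125 + d\right)$ ($W{\left(d,J \right)} = \left(-125 + d\right) \left(-152 + J\right) = \left(-152 + J\right) \left(-125 + d\right)$)
$t = -8575$ ($t = \frac{\left(-35\right)^{3}}{5} = \frac{1}{5} \left(-42875\right) = -8575$)
$t + W{\left(-37,p \right)} = -8575 - - \frac{929232}{37} = -8575 + \left(19000 + 5624 + \frac{14000}{37} + 112\right) = -8575 + \frac{929232}{37} = \frac{611957}{37}$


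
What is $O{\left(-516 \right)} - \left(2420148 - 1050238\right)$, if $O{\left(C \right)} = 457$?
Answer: $-1369453$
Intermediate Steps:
$O{\left(-516 \right)} - \left(2420148 - 1050238\right) = 457 - \left(2420148 - 1050238\right) = 457 - 1369910 = -1369453$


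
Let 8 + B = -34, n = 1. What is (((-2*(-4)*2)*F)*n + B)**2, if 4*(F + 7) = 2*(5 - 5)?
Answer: 23716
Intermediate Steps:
F = -7 (F = -7 + (2*(5 - 5))/4 = -7 + (2*0)/4 = -7 + (1/4)*0 = -7 + 0 = -7)
B = -42 (B = -8 - 34 = -42)
(((-2*(-4)*2)*F)*n + B)**2 = (((-2*(-4)*2)*(-7))*1 - 42)**2 = (((8*2)*(-7))*1 - 42)**2 = ((16*(-7))*1 - 42)**2 = (-112*1 - 42)**2 = (-112 - 42)**2 = (-154)**2 = 23716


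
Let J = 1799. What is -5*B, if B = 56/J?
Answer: -40/257 ≈ -0.15564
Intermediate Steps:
B = 8/257 (B = 56/1799 = 56*(1/1799) = 8/257 ≈ 0.031128)
-5*B = -5*8/257 = -40/257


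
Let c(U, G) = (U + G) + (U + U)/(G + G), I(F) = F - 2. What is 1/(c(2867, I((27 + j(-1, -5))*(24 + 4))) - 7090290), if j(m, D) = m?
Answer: -726/5144939155 ≈ -1.4111e-7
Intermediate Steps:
I(F) = -2 + F
c(U, G) = G + U + U/G (c(U, G) = (G + U) + (2*U)/((2*G)) = (G + U) + (2*U)*(1/(2*G)) = (G + U) + U/G = G + U + U/G)
1/(c(2867, I((27 + j(-1, -5))*(24 + 4))) - 7090290) = 1/(((-2 + (27 - 1)*(24 + 4)) + 2867 + 2867/(-2 + (27 - 1)*(24 + 4))) - 7090290) = 1/(((-2 + 26*28) + 2867 + 2867/(-2 + 26*28)) - 7090290) = 1/(((-2 + 728) + 2867 + 2867/(-2 + 728)) - 7090290) = 1/((726 + 2867 + 2867/726) - 7090290) = 1/(2611385/726 - 7090290) = 1/(-5144939155/726) = -726/5144939155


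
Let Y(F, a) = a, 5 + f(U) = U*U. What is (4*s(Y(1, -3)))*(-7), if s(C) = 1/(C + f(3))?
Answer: -28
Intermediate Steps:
f(U) = -5 + U² (f(U) = -5 + U*U = -5 + U²)
s(C) = 1/(4 + C) (s(C) = 1/(C + (-5 + 3²)) = 1/(C + (-5 + 9)) = 1/(C + 4) = 1/(4 + C))
(4*s(Y(1, -3)))*(-7) = (4/(4 - 3))*(-7) = (4/1)*(-7) = (4*1)*(-7) = 4*(-7) = -28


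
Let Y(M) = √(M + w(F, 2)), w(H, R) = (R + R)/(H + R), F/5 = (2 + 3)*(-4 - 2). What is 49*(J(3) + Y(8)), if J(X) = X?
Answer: 147 + 49*√10915/37 ≈ 285.36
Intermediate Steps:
F = -150 (F = 5*((2 + 3)*(-4 - 2)) = 5*(5*(-6)) = 5*(-30) = -150)
w(H, R) = 2*R/(H + R) (w(H, R) = (2*R)/(H + R) = 2*R/(H + R))
Y(M) = √(-1/37 + M) (Y(M) = √(M + 2*2/(-150 + 2)) = √(M + 2*2/(-148)) = √(M + 2*2*(-1/148)) = √(M - 1/37) = √(-1/37 + M))
49*(J(3) + Y(8)) = 49*(3 + √(-37 + 1369*8)/37) = 49*(3 + √(-37 + 10952)/37) = 49*(3 + √10915/37) = 147 + 49*√10915/37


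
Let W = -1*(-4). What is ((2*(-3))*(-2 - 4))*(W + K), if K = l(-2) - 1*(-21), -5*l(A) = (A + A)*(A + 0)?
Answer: 4212/5 ≈ 842.40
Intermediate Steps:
l(A) = -2*A²/5 (l(A) = -(A + A)*(A + 0)/5 = -2*A*A/5 = -2*A²/5)
W = 4
K = 97/5 (K = -⅖*(-2)² - 1*(-21) = -⅖*4 + 21 = -8/5 + 21 = 97/5 ≈ 19.400)
((2*(-3))*(-2 - 4))*(W + K) = ((2*(-3))*(-2 - 4))*(4 + 97/5) = -6*(-6)*(117/5) = 36*(117/5) = 4212/5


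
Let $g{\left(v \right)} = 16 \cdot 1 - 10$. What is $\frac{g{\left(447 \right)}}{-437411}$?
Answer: $- \frac{6}{437411} \approx -1.3717 \cdot 10^{-5}$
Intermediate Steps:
$g{\left(v \right)} = 6$ ($g{\left(v \right)} = 16 - 10 = 6$)
$\frac{g{\left(447 \right)}}{-437411} = \frac{6}{-437411} = 6 \left(- \frac{1}{437411}\right) = - \frac{6}{437411}$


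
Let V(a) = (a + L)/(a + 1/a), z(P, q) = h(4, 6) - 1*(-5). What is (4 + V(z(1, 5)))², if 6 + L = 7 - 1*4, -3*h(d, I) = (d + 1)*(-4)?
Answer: 8543929/380689 ≈ 22.443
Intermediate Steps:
h(d, I) = 4/3 + 4*d/3 (h(d, I) = -(d + 1)*(-4)/3 = -(1 + d)*(-4)/3 = -(-4 - 4*d)/3 = 4/3 + 4*d/3)
L = -3 (L = -6 + (7 - 1*4) = -6 + (7 - 4) = -6 + 3 = -3)
z(P, q) = 35/3 (z(P, q) = (4/3 + (4/3)*4) - 1*(-5) = (4/3 + 16/3) + 5 = 20/3 + 5 = 35/3)
V(a) = (-3 + a)/(a + 1/a) (V(a) = (a - 3)/(a + 1/a) = (-3 + a)/(a + 1/a))
(4 + V(z(1, 5)))² = (4 + 35*(-3 + 35/3)/(3*(1 + (35/3)²)))² = (4 + (35/3)*(26/3)/(1 + 1225/9))² = (4 + (35/3)*(26/3)/(1234/9))² = (4 + (35/3)*(9/1234)*(26/3))² = (4 + 455/617)² = (2923/617)² = 8543929/380689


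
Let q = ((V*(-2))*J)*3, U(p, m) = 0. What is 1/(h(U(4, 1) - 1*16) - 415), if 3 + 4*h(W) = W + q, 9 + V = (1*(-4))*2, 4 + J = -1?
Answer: -4/2189 ≈ -0.0018273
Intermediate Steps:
J = -5 (J = -4 - 1 = -5)
V = -17 (V = -9 + (1*(-4))*2 = -9 - 4*2 = -9 - 8 = -17)
q = -510 (q = (-17*(-2)*(-5))*3 = (34*(-5))*3 = -170*3 = -510)
h(W) = -513/4 + W/4 (h(W) = -¾ + (W - 510)/4 = -¾ + (-510 + W)/4 = -¾ + (-255/2 + W/4) = -513/4 + W/4)
1/(h(U(4, 1) - 1*16) - 415) = 1/((-513/4 + (0 - 1*16)/4) - 415) = 1/((-513/4 + (0 - 16)/4) - 415) = 1/((-513/4 + (¼)*(-16)) - 415) = 1/((-513/4 - 4) - 415) = 1/(-529/4 - 415) = 1/(-2189/4) = -4/2189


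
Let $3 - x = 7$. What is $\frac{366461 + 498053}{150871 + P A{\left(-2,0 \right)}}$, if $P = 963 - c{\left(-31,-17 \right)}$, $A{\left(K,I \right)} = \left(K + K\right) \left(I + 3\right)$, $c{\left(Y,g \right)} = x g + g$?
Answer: $\frac{864514}{139927} \approx 6.1783$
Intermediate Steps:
$x = -4$ ($x = 3 - 7 = -4$)
$c{\left(Y,g \right)} = - 3 g$ ($c{\left(Y,g \right)} = - 4 g + g = - 3 g$)
$A{\left(K,I \right)} = 2 K \left(3 + I\right)$
$P = 912$ ($P = 963 - \left(-3\right) \left(-17\right) = 963 - 51 = 912$)
$\frac{366461 + 498053}{150871 + P A{\left(-2,0 \right)}} = \frac{366461 + 498053}{150871 + 912 \cdot 2 \left(-2\right) \left(3 + 0\right)} = \frac{864514}{150871 + 912 \cdot 2 \left(-2\right) 3} = \frac{864514}{150871 + 912 \left(-12\right)} = \frac{864514}{150871 - 10944} = \frac{864514}{139927}$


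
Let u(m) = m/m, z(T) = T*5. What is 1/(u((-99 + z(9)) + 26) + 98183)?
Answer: 1/98184 ≈ 1.0185e-5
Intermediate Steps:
z(T) = 5*T
u(m) = 1
1/(u((-99 + z(9)) + 26) + 98183) = 1/(1 + 98183) = 1/98184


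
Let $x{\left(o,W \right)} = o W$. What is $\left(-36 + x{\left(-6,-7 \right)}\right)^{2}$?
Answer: $36$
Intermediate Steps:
$x{\left(o,W \right)} = W o$
$\left(-36 + x{\left(-6,-7 \right)}\right)^{2} = \left(-36 - -42\right)^{2} = \left(-36 + 42\right)^{2} = 6^{2} = 36$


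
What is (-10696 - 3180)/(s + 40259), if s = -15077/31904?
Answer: -442699904/1284408059 ≈ -0.34467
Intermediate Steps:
s = -15077/31904 (s = -15077*1/31904 = -15077/31904 ≈ -0.47257)
(-10696 - 3180)/(s + 40259) = (-10696 - 3180)/(-15077/31904 + 40259) = -13876/1284408059/31904 = -13876*31904/1284408059 = -442699904/1284408059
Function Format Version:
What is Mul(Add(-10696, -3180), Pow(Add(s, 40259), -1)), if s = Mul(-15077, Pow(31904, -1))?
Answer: Rational(-442699904, 1284408059) ≈ -0.34467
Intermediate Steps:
s = Rational(-15077, 31904) (s = Mul(-15077, Rational(1, 31904)) = Rational(-15077, 31904) ≈ -0.47257)
Mul(Add(-10696, -3180), Pow(Add(s, 40259), -1)) = Mul(Add(-10696, -3180), Pow(Add(Rational(-15077, 31904), 40259), -1)) = Mul(-13876, Pow(Rational(1284408059, 31904), -1)) = Mul(-13876, Rational(31904, 1284408059)) = Rational(-442699904, 1284408059)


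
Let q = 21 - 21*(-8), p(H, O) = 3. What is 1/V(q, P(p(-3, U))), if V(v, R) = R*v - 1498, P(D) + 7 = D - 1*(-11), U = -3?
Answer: -1/175 ≈ -0.0057143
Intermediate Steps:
q = 189 (q = 21 + 168 = 189)
P(D) = 4 + D (P(D) = -7 + (D - 1*(-11)) = -7 + (D + 11) = -7 + (11 + D) = 4 + D)
V(v, R) = -1498 + R*v
1/V(q, P(p(-3, U))) = 1/(-1498 + (4 + 3)*189) = 1/(-1498 + 7*189) = 1/(-1498 + 1323) = 1/(-175) = -1/175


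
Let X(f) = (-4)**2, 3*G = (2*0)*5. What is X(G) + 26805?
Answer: 26821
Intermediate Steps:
G = 0 (G = ((2*0)*5)/3 = (0*5)/3 = (1/3)*0 = 0)
X(f) = 16
X(G) + 26805 = 16 + 26805 = 26821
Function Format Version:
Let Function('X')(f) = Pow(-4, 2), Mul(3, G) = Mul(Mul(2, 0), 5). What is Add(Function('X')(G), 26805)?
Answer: 26821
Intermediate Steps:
G = 0 (G = Mul(Rational(1, 3), Mul(Mul(2, 0), 5)) = Mul(Rational(1, 3), Mul(0, 5)) = Mul(Rational(1, 3), 0) = 0)
Function('X')(f) = 16
Add(Function('X')(G), 26805) = Add(16, 26805) = 26821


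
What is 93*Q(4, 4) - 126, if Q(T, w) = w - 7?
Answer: -405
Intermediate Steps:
Q(T, w) = -7 + w
93*Q(4, 4) - 126 = 93*(-7 + 4) - 126 = 93*(-3) - 126 = -279 - 126 = -405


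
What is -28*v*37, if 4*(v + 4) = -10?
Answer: 6734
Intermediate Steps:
v = -13/2 (v = -4 + (¼)*(-10) = -4 - 5/2 = -13/2 ≈ -6.5000)
-28*v*37 = -28*(-13/2)*37 = 182*37 = 6734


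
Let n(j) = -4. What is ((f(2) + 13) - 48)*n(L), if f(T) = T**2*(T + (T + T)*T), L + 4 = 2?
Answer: -20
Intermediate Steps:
L = -2 (L = -4 + 2 = -2)
f(T) = T**2*(T + 2*T**2) (f(T) = T**2*(T + (2*T)*T) = T**2*(T + 2*T**2))
((f(2) + 13) - 48)*n(L) = ((2**3*(1 + 2*2) + 13) - 48)*(-4) = ((8*(1 + 4) + 13) - 48)*(-4) = ((8*5 + 13) - 48)*(-4) = ((40 + 13) - 48)*(-4) = (53 - 48)*(-4) = 5*(-4) = -20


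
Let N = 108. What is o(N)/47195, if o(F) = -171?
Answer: -171/47195 ≈ -0.0036233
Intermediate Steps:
o(N)/47195 = -171/47195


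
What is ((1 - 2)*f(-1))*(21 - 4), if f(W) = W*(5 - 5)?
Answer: 0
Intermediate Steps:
f(W) = 0 (f(W) = W*0 = 0)
((1 - 2)*f(-1))*(21 - 4) = ((1 - 2)*0)*(21 - 4) = -1*0*17 = 0*17 = 0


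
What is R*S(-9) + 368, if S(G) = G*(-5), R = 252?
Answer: 11708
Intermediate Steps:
S(G) = -5*G
R*S(-9) + 368 = 252*(-5*(-9)) + 368 = 252*45 + 368 = 11340 + 368 = 11708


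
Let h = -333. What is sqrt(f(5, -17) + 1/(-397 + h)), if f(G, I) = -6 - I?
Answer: sqrt(5861170)/730 ≈ 3.3164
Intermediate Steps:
sqrt(f(5, -17) + 1/(-397 + h)) = sqrt((-6 - 1*(-17)) + 1/(-397 - 333)) = sqrt((-6 + 17) + 1/(-730)) = sqrt(11 - 1/730) = sqrt(8029/730) = sqrt(5861170)/730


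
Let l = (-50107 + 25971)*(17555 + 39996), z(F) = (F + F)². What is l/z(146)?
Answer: -173631367/10658 ≈ -16291.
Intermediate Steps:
z(F) = 4*F² (z(F) = (2*F)² = 4*F²)
l = -1389050936 (l = -24136*57551 = -1389050936)
l/z(146) = -1389050936/(4*146²) = -1389050936/(4*21316) = -1389050936/85264 = -1389050936*1/85264 = -173631367/10658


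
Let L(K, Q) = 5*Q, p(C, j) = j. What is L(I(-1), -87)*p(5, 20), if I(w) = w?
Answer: -8700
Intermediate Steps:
L(I(-1), -87)*p(5, 20) = (5*(-87))*20 = -435*20 = -8700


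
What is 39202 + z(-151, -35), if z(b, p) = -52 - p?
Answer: 39185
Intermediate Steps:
39202 + z(-151, -35) = 39202 + (-52 - 1*(-35)) = 39202 + (-52 + 35) = 39202 - 17 = 39185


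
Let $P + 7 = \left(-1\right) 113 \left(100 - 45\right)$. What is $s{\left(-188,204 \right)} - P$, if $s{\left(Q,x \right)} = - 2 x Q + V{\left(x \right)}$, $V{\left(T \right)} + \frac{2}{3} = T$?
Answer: $\frac{249388}{3} \approx 83129.0$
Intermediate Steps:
$V{\left(T \right)} = - \frac{2}{3} + T$
$s{\left(Q,x \right)} = - \frac{2}{3} + x - 2 Q x$ ($s{\left(Q,x \right)} = - 2 x Q + \left(- \frac{2}{3} + x\right) = - 2 Q x + \left(- \frac{2}{3} + x\right) = - \frac{2}{3} + x - 2 Q x$)
$P = -6222$ ($P = -7 + \left(-1\right) 113 \left(100 - 45\right) = -7 - 6215 = -6222$)
$s{\left(-188,204 \right)} - P = \left(- \frac{2}{3} + 204 - \left(-376\right) 204\right) - -6222 = \left(- \frac{2}{3} + 204 + 76704\right) + 6222 = \frac{230722}{3} + 6222 = \frac{249388}{3}$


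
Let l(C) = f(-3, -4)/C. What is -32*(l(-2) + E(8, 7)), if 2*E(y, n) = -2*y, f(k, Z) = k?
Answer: 208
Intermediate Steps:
E(y, n) = -y (E(y, n) = (-2*y)/2 = -y)
l(C) = -3/C
-32*(l(-2) + E(8, 7)) = -32*(-3/(-2) - 1*8) = -32*(-3*(-½) - 8) = -32*(3/2 - 8) = -32*(-13/2) = 208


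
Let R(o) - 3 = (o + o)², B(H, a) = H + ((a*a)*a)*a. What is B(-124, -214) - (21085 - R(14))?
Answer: 2097253194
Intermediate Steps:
B(H, a) = H + a⁴ (B(H, a) = H + (a²*a)*a = H + a³*a = H + a⁴)
R(o) = 3 + 4*o² (R(o) = 3 + (o + o)² = 3 + (2*o)² = 3 + 4*o²)
B(-124, -214) - (21085 - R(14)) = (-124 + (-214)⁴) - (21085 - (3 + 4*14²)) = (-124 + 2097273616) - (21085 - (3 + 4*196)) = 2097273492 - (21085 - (3 + 784)) = 2097273492 - (21085 - 1*787) = 2097273492 - (21085 - 787) = 2097273492 - 1*20298 = 2097273492 - 20298 = 2097253194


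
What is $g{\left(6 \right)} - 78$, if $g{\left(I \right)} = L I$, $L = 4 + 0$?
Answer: $-54$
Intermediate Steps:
$L = 4$
$g{\left(I \right)} = 4 I$
$g{\left(6 \right)} - 78 = 4 \cdot 6 - 78 = 24 - 78 = -54$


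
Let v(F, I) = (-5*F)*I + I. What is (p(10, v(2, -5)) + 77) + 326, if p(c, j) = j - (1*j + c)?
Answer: 393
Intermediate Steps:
v(F, I) = I - 5*F*I (v(F, I) = -5*F*I + I = I - 5*F*I)
p(c, j) = -c (p(c, j) = j - (j + c) = j - (c + j) = j + (-c - j) = -c)
(p(10, v(2, -5)) + 77) + 326 = (-1*10 + 77) + 326 = (-10 + 77) + 326 = 67 + 326 = 393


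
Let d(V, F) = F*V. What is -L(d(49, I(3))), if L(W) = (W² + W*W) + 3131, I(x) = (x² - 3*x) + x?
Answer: -46349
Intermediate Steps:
I(x) = x² - 2*x
L(W) = 3131 + 2*W² (L(W) = (W² + W²) + 3131 = 2*W² + 3131 = 3131 + 2*W²)
-L(d(49, I(3))) = -(3131 + 2*((3*(-2 + 3))*49)²) = -(3131 + 2*((3*1)*49)²) = -(3131 + 2*(3*49)²) = -(3131 + 2*147²) = -(3131 + 2*21609) = -(3131 + 43218) = -1*46349 = -46349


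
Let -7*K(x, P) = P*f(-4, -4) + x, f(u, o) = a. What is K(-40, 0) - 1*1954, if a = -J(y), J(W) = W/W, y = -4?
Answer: -13638/7 ≈ -1948.3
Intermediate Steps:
J(W) = 1
a = -1 (a = -1*1 = -1)
f(u, o) = -1
K(x, P) = -x/7 + P/7 (K(x, P) = -(P*(-1) + x)/7 = -(-P + x)/7 = -(x - P)/7 = -x/7 + P/7)
K(-40, 0) - 1*1954 = (-1/7*(-40) + (1/7)*0) - 1*1954 = (40/7 + 0) - 1954 = 40/7 - 1954 = -13638/7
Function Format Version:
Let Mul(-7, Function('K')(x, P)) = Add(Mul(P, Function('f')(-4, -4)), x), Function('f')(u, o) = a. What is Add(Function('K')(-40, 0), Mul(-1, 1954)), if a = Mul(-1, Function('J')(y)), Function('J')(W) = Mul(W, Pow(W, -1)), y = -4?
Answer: Rational(-13638, 7) ≈ -1948.3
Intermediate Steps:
Function('J')(W) = 1
a = -1 (a = Mul(-1, 1) = -1)
Function('f')(u, o) = -1
Function('K')(x, P) = Add(Mul(Rational(-1, 7), x), Mul(Rational(1, 7), P)) (Function('K')(x, P) = Mul(Rational(-1, 7), Add(Mul(P, -1), x)) = Mul(Rational(-1, 7), Add(Mul(-1, P), x)) = Mul(Rational(-1, 7), Add(x, Mul(-1, P))) = Add(Mul(Rational(-1, 7), x), Mul(Rational(1, 7), P)))
Add(Function('K')(-40, 0), Mul(-1, 1954)) = Add(Add(Mul(Rational(-1, 7), -40), Mul(Rational(1, 7), 0)), Mul(-1, 1954)) = Add(Add(Rational(40, 7), 0), -1954) = Add(Rational(40, 7), -1954) = Rational(-13638, 7)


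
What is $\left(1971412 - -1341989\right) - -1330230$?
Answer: $4643631$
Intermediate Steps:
$\left(1971412 - -1341989\right) - -1330230 = \left(1971412 + 1341989\right) + 1330230 = 3313401 + 1330230 = 4643631$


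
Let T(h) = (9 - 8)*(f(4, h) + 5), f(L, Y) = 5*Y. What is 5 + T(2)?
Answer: 20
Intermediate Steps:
T(h) = 5 + 5*h (T(h) = (9 - 8)*(5*h + 5) = 1*(5 + 5*h) = 5 + 5*h)
5 + T(2) = 5 + (5 + 5*2) = 5 + (5 + 10) = 5 + 15 = 20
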